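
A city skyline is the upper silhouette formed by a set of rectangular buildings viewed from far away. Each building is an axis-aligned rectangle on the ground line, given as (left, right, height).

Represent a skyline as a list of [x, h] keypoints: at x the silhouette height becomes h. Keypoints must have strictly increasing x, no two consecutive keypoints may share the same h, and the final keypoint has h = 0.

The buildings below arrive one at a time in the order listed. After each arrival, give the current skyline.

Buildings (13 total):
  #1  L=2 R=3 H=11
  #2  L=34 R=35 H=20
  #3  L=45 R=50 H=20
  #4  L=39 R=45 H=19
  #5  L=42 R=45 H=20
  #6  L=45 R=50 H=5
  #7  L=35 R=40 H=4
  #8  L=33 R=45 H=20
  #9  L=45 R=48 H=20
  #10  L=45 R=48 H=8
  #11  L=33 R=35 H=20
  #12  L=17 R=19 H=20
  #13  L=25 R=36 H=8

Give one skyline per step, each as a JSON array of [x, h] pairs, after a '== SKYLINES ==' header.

== SKYLINES ==
[[2,11],[3,0]]
[[2,11],[3,0],[34,20],[35,0]]
[[2,11],[3,0],[34,20],[35,0],[45,20],[50,0]]
[[2,11],[3,0],[34,20],[35,0],[39,19],[45,20],[50,0]]
[[2,11],[3,0],[34,20],[35,0],[39,19],[42,20],[50,0]]
[[2,11],[3,0],[34,20],[35,0],[39,19],[42,20],[50,0]]
[[2,11],[3,0],[34,20],[35,4],[39,19],[42,20],[50,0]]
[[2,11],[3,0],[33,20],[50,0]]
[[2,11],[3,0],[33,20],[50,0]]
[[2,11],[3,0],[33,20],[50,0]]
[[2,11],[3,0],[33,20],[50,0]]
[[2,11],[3,0],[17,20],[19,0],[33,20],[50,0]]
[[2,11],[3,0],[17,20],[19,0],[25,8],[33,20],[50,0]]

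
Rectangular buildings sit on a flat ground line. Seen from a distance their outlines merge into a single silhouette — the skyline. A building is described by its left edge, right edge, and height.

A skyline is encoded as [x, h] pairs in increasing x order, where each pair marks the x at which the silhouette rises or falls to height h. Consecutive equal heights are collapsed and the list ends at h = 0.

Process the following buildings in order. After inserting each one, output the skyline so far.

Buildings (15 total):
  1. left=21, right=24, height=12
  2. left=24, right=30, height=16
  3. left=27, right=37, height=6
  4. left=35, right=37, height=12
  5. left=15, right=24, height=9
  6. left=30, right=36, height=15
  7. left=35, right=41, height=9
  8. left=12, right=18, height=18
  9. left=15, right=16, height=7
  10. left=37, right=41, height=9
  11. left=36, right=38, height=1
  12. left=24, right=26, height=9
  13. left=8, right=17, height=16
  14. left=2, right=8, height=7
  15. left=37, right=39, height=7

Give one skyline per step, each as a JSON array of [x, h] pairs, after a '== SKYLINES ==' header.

== SKYLINES ==
[[21,12],[24,0]]
[[21,12],[24,16],[30,0]]
[[21,12],[24,16],[30,6],[37,0]]
[[21,12],[24,16],[30,6],[35,12],[37,0]]
[[15,9],[21,12],[24,16],[30,6],[35,12],[37,0]]
[[15,9],[21,12],[24,16],[30,15],[36,12],[37,0]]
[[15,9],[21,12],[24,16],[30,15],[36,12],[37,9],[41,0]]
[[12,18],[18,9],[21,12],[24,16],[30,15],[36,12],[37,9],[41,0]]
[[12,18],[18,9],[21,12],[24,16],[30,15],[36,12],[37,9],[41,0]]
[[12,18],[18,9],[21,12],[24,16],[30,15],[36,12],[37,9],[41,0]]
[[12,18],[18,9],[21,12],[24,16],[30,15],[36,12],[37,9],[41,0]]
[[12,18],[18,9],[21,12],[24,16],[30,15],[36,12],[37,9],[41,0]]
[[8,16],[12,18],[18,9],[21,12],[24,16],[30,15],[36,12],[37,9],[41,0]]
[[2,7],[8,16],[12,18],[18,9],[21,12],[24,16],[30,15],[36,12],[37,9],[41,0]]
[[2,7],[8,16],[12,18],[18,9],[21,12],[24,16],[30,15],[36,12],[37,9],[41,0]]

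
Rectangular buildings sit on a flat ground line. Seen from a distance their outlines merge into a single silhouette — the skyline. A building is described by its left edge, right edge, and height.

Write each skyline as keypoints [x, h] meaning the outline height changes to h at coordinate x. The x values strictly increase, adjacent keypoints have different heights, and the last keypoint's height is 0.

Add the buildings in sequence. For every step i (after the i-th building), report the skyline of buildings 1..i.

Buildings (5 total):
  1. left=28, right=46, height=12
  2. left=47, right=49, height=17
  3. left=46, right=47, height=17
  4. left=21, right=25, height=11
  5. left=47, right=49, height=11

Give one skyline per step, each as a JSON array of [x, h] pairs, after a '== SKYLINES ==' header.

== SKYLINES ==
[[28,12],[46,0]]
[[28,12],[46,0],[47,17],[49,0]]
[[28,12],[46,17],[49,0]]
[[21,11],[25,0],[28,12],[46,17],[49,0]]
[[21,11],[25,0],[28,12],[46,17],[49,0]]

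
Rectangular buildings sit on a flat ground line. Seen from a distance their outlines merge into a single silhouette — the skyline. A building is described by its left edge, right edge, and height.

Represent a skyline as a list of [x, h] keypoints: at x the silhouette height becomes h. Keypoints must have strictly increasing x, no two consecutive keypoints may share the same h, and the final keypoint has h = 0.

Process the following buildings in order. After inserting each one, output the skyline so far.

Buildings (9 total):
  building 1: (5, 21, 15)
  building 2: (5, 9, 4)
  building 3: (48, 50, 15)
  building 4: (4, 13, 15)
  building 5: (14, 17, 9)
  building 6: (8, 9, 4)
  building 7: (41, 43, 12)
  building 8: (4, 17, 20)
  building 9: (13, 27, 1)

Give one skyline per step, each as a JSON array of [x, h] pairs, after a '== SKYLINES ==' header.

== SKYLINES ==
[[5,15],[21,0]]
[[5,15],[21,0]]
[[5,15],[21,0],[48,15],[50,0]]
[[4,15],[21,0],[48,15],[50,0]]
[[4,15],[21,0],[48,15],[50,0]]
[[4,15],[21,0],[48,15],[50,0]]
[[4,15],[21,0],[41,12],[43,0],[48,15],[50,0]]
[[4,20],[17,15],[21,0],[41,12],[43,0],[48,15],[50,0]]
[[4,20],[17,15],[21,1],[27,0],[41,12],[43,0],[48,15],[50,0]]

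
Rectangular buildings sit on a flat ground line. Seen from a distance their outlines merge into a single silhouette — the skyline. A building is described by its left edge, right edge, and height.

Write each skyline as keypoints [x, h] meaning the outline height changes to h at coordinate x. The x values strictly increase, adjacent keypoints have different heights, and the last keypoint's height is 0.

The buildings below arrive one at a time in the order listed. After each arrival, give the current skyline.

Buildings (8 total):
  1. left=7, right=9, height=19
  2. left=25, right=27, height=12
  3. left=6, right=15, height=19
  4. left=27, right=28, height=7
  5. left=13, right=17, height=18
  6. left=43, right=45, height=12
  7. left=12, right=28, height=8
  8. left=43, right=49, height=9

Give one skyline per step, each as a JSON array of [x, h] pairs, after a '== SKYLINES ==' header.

== SKYLINES ==
[[7,19],[9,0]]
[[7,19],[9,0],[25,12],[27,0]]
[[6,19],[15,0],[25,12],[27,0]]
[[6,19],[15,0],[25,12],[27,7],[28,0]]
[[6,19],[15,18],[17,0],[25,12],[27,7],[28,0]]
[[6,19],[15,18],[17,0],[25,12],[27,7],[28,0],[43,12],[45,0]]
[[6,19],[15,18],[17,8],[25,12],[27,8],[28,0],[43,12],[45,0]]
[[6,19],[15,18],[17,8],[25,12],[27,8],[28,0],[43,12],[45,9],[49,0]]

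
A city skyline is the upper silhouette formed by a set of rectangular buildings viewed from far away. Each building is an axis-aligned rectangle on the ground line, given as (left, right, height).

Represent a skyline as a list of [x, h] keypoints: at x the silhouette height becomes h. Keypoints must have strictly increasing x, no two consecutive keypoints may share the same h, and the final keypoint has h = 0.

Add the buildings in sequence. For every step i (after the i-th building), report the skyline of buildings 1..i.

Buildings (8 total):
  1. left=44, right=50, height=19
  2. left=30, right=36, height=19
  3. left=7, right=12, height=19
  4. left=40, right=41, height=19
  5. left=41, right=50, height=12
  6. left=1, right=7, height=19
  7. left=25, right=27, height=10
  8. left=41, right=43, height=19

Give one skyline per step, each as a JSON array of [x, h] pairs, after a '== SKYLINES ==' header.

== SKYLINES ==
[[44,19],[50,0]]
[[30,19],[36,0],[44,19],[50,0]]
[[7,19],[12,0],[30,19],[36,0],[44,19],[50,0]]
[[7,19],[12,0],[30,19],[36,0],[40,19],[41,0],[44,19],[50,0]]
[[7,19],[12,0],[30,19],[36,0],[40,19],[41,12],[44,19],[50,0]]
[[1,19],[12,0],[30,19],[36,0],[40,19],[41,12],[44,19],[50,0]]
[[1,19],[12,0],[25,10],[27,0],[30,19],[36,0],[40,19],[41,12],[44,19],[50,0]]
[[1,19],[12,0],[25,10],[27,0],[30,19],[36,0],[40,19],[43,12],[44,19],[50,0]]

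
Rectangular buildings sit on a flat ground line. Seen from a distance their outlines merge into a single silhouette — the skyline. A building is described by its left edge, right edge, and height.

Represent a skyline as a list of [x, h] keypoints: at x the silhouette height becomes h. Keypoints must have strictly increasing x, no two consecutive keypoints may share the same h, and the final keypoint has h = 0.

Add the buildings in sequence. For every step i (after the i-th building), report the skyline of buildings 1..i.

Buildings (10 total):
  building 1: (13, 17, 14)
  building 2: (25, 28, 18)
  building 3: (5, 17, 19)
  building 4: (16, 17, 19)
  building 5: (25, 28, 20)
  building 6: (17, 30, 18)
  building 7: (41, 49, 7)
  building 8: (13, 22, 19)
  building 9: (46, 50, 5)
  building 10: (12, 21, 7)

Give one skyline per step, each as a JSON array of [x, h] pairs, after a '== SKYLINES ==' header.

== SKYLINES ==
[[13,14],[17,0]]
[[13,14],[17,0],[25,18],[28,0]]
[[5,19],[17,0],[25,18],[28,0]]
[[5,19],[17,0],[25,18],[28,0]]
[[5,19],[17,0],[25,20],[28,0]]
[[5,19],[17,18],[25,20],[28,18],[30,0]]
[[5,19],[17,18],[25,20],[28,18],[30,0],[41,7],[49,0]]
[[5,19],[22,18],[25,20],[28,18],[30,0],[41,7],[49,0]]
[[5,19],[22,18],[25,20],[28,18],[30,0],[41,7],[49,5],[50,0]]
[[5,19],[22,18],[25,20],[28,18],[30,0],[41,7],[49,5],[50,0]]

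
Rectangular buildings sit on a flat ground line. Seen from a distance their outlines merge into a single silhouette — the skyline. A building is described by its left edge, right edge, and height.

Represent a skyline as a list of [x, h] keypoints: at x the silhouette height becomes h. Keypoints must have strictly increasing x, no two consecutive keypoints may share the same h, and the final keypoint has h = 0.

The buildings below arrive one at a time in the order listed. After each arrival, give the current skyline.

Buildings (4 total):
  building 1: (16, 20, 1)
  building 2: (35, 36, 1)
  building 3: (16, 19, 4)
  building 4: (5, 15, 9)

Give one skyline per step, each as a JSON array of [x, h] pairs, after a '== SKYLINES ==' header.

== SKYLINES ==
[[16,1],[20,0]]
[[16,1],[20,0],[35,1],[36,0]]
[[16,4],[19,1],[20,0],[35,1],[36,0]]
[[5,9],[15,0],[16,4],[19,1],[20,0],[35,1],[36,0]]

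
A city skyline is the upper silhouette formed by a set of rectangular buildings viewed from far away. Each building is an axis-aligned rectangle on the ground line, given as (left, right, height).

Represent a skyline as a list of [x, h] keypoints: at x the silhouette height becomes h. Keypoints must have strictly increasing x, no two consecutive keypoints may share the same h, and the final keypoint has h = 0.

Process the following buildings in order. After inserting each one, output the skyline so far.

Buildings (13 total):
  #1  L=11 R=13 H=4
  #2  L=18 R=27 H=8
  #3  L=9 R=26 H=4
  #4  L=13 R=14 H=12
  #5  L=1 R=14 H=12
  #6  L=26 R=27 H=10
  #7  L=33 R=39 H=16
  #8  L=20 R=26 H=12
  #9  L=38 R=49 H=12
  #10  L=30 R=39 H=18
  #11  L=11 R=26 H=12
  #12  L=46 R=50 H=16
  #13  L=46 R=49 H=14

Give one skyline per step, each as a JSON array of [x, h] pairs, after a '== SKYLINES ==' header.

== SKYLINES ==
[[11,4],[13,0]]
[[11,4],[13,0],[18,8],[27,0]]
[[9,4],[18,8],[27,0]]
[[9,4],[13,12],[14,4],[18,8],[27,0]]
[[1,12],[14,4],[18,8],[27,0]]
[[1,12],[14,4],[18,8],[26,10],[27,0]]
[[1,12],[14,4],[18,8],[26,10],[27,0],[33,16],[39,0]]
[[1,12],[14,4],[18,8],[20,12],[26,10],[27,0],[33,16],[39,0]]
[[1,12],[14,4],[18,8],[20,12],[26,10],[27,0],[33,16],[39,12],[49,0]]
[[1,12],[14,4],[18,8],[20,12],[26,10],[27,0],[30,18],[39,12],[49,0]]
[[1,12],[26,10],[27,0],[30,18],[39,12],[49,0]]
[[1,12],[26,10],[27,0],[30,18],[39,12],[46,16],[50,0]]
[[1,12],[26,10],[27,0],[30,18],[39,12],[46,16],[50,0]]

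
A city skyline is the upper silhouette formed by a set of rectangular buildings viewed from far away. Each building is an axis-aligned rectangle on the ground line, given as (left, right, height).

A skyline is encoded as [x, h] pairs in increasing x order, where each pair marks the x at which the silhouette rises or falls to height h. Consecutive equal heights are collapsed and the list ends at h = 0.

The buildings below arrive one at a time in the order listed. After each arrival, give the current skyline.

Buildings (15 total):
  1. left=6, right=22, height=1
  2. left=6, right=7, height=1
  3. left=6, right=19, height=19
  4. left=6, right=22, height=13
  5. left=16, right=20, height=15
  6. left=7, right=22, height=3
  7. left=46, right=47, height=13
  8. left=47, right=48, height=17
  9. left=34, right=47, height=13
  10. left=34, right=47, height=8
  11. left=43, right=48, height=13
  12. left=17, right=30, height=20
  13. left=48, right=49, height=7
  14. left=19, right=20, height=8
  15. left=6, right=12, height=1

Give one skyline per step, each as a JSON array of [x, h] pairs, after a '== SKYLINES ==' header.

== SKYLINES ==
[[6,1],[22,0]]
[[6,1],[22,0]]
[[6,19],[19,1],[22,0]]
[[6,19],[19,13],[22,0]]
[[6,19],[19,15],[20,13],[22,0]]
[[6,19],[19,15],[20,13],[22,0]]
[[6,19],[19,15],[20,13],[22,0],[46,13],[47,0]]
[[6,19],[19,15],[20,13],[22,0],[46,13],[47,17],[48,0]]
[[6,19],[19,15],[20,13],[22,0],[34,13],[47,17],[48,0]]
[[6,19],[19,15],[20,13],[22,0],[34,13],[47,17],[48,0]]
[[6,19],[19,15],[20,13],[22,0],[34,13],[47,17],[48,0]]
[[6,19],[17,20],[30,0],[34,13],[47,17],[48,0]]
[[6,19],[17,20],[30,0],[34,13],[47,17],[48,7],[49,0]]
[[6,19],[17,20],[30,0],[34,13],[47,17],[48,7],[49,0]]
[[6,19],[17,20],[30,0],[34,13],[47,17],[48,7],[49,0]]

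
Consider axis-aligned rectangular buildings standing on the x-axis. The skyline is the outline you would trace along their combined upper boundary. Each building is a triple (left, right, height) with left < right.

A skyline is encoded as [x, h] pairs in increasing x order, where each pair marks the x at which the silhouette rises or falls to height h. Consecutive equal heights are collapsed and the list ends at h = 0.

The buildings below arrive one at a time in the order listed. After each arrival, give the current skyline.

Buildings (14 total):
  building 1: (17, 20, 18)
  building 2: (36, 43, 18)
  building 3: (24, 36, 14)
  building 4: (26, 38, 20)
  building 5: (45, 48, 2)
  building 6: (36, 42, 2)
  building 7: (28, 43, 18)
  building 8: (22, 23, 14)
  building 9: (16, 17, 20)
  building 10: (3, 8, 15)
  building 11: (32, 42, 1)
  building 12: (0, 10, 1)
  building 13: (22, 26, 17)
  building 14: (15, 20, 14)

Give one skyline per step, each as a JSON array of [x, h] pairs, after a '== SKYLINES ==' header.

== SKYLINES ==
[[17,18],[20,0]]
[[17,18],[20,0],[36,18],[43,0]]
[[17,18],[20,0],[24,14],[36,18],[43,0]]
[[17,18],[20,0],[24,14],[26,20],[38,18],[43,0]]
[[17,18],[20,0],[24,14],[26,20],[38,18],[43,0],[45,2],[48,0]]
[[17,18],[20,0],[24,14],[26,20],[38,18],[43,0],[45,2],[48,0]]
[[17,18],[20,0],[24,14],[26,20],[38,18],[43,0],[45,2],[48,0]]
[[17,18],[20,0],[22,14],[23,0],[24,14],[26,20],[38,18],[43,0],[45,2],[48,0]]
[[16,20],[17,18],[20,0],[22,14],[23,0],[24,14],[26,20],[38,18],[43,0],[45,2],[48,0]]
[[3,15],[8,0],[16,20],[17,18],[20,0],[22,14],[23,0],[24,14],[26,20],[38,18],[43,0],[45,2],[48,0]]
[[3,15],[8,0],[16,20],[17,18],[20,0],[22,14],[23,0],[24,14],[26,20],[38,18],[43,0],[45,2],[48,0]]
[[0,1],[3,15],[8,1],[10,0],[16,20],[17,18],[20,0],[22,14],[23,0],[24,14],[26,20],[38,18],[43,0],[45,2],[48,0]]
[[0,1],[3,15],[8,1],[10,0],[16,20],[17,18],[20,0],[22,17],[26,20],[38,18],[43,0],[45,2],[48,0]]
[[0,1],[3,15],[8,1],[10,0],[15,14],[16,20],[17,18],[20,0],[22,17],[26,20],[38,18],[43,0],[45,2],[48,0]]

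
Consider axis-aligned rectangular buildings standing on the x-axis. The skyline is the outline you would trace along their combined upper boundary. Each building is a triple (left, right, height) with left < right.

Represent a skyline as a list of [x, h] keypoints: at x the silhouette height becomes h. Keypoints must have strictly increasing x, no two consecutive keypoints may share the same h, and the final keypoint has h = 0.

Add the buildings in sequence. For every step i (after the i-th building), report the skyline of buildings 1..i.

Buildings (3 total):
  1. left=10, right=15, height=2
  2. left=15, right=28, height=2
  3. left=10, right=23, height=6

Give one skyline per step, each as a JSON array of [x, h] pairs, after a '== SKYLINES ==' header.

== SKYLINES ==
[[10,2],[15,0]]
[[10,2],[28,0]]
[[10,6],[23,2],[28,0]]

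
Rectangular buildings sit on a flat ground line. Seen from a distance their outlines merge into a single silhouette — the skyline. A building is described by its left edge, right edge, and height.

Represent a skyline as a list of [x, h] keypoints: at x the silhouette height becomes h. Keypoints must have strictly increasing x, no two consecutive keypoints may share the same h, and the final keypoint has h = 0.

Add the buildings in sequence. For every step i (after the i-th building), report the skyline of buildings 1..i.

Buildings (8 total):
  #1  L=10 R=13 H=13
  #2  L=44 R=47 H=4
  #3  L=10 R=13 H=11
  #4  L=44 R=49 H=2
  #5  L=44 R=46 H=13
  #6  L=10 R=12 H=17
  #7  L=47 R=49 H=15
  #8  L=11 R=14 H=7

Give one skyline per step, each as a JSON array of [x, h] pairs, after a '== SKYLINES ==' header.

== SKYLINES ==
[[10,13],[13,0]]
[[10,13],[13,0],[44,4],[47,0]]
[[10,13],[13,0],[44,4],[47,0]]
[[10,13],[13,0],[44,4],[47,2],[49,0]]
[[10,13],[13,0],[44,13],[46,4],[47,2],[49,0]]
[[10,17],[12,13],[13,0],[44,13],[46,4],[47,2],[49,0]]
[[10,17],[12,13],[13,0],[44,13],[46,4],[47,15],[49,0]]
[[10,17],[12,13],[13,7],[14,0],[44,13],[46,4],[47,15],[49,0]]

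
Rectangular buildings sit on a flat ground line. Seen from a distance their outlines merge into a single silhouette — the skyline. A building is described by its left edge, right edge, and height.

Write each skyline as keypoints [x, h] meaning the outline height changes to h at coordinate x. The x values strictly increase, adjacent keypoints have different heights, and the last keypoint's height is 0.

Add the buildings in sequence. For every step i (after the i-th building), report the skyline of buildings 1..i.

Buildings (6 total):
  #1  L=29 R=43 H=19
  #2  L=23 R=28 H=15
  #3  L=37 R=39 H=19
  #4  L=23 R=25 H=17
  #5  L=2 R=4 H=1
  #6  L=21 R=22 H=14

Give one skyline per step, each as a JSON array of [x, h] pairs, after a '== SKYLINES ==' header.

== SKYLINES ==
[[29,19],[43,0]]
[[23,15],[28,0],[29,19],[43,0]]
[[23,15],[28,0],[29,19],[43,0]]
[[23,17],[25,15],[28,0],[29,19],[43,0]]
[[2,1],[4,0],[23,17],[25,15],[28,0],[29,19],[43,0]]
[[2,1],[4,0],[21,14],[22,0],[23,17],[25,15],[28,0],[29,19],[43,0]]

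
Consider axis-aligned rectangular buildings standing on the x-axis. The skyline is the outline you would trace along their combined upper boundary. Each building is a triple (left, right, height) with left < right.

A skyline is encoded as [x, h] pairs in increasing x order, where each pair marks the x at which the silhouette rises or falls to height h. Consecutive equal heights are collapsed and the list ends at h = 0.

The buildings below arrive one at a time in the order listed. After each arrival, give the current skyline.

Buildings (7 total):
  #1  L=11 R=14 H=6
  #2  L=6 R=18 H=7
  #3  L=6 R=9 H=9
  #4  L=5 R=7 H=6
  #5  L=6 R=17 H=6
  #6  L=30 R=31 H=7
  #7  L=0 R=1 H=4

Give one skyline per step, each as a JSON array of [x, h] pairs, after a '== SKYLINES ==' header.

== SKYLINES ==
[[11,6],[14,0]]
[[6,7],[18,0]]
[[6,9],[9,7],[18,0]]
[[5,6],[6,9],[9,7],[18,0]]
[[5,6],[6,9],[9,7],[18,0]]
[[5,6],[6,9],[9,7],[18,0],[30,7],[31,0]]
[[0,4],[1,0],[5,6],[6,9],[9,7],[18,0],[30,7],[31,0]]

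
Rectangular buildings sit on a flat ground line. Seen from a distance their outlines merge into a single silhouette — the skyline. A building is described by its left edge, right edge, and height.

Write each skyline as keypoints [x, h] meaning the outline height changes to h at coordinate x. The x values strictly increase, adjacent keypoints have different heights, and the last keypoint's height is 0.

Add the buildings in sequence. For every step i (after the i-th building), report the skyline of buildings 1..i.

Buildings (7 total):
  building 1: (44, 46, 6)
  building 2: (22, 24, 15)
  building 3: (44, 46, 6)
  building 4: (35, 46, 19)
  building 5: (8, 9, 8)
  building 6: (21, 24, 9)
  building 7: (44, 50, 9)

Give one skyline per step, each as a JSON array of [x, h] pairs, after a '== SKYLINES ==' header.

== SKYLINES ==
[[44,6],[46,0]]
[[22,15],[24,0],[44,6],[46,0]]
[[22,15],[24,0],[44,6],[46,0]]
[[22,15],[24,0],[35,19],[46,0]]
[[8,8],[9,0],[22,15],[24,0],[35,19],[46,0]]
[[8,8],[9,0],[21,9],[22,15],[24,0],[35,19],[46,0]]
[[8,8],[9,0],[21,9],[22,15],[24,0],[35,19],[46,9],[50,0]]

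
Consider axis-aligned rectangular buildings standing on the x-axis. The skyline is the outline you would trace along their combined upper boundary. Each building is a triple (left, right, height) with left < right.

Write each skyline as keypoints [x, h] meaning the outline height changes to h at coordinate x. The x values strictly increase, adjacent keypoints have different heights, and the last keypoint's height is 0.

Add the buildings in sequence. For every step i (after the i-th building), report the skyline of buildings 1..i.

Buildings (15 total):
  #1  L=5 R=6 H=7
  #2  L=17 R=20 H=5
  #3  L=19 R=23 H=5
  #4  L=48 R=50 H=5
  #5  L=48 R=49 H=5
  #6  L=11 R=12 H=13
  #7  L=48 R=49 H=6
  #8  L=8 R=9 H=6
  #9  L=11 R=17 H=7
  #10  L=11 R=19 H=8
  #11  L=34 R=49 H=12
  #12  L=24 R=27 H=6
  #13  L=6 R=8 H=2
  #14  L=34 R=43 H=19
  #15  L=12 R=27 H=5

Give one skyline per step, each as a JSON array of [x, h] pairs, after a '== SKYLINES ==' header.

== SKYLINES ==
[[5,7],[6,0]]
[[5,7],[6,0],[17,5],[20,0]]
[[5,7],[6,0],[17,5],[23,0]]
[[5,7],[6,0],[17,5],[23,0],[48,5],[50,0]]
[[5,7],[6,0],[17,5],[23,0],[48,5],[50,0]]
[[5,7],[6,0],[11,13],[12,0],[17,5],[23,0],[48,5],[50,0]]
[[5,7],[6,0],[11,13],[12,0],[17,5],[23,0],[48,6],[49,5],[50,0]]
[[5,7],[6,0],[8,6],[9,0],[11,13],[12,0],[17,5],[23,0],[48,6],[49,5],[50,0]]
[[5,7],[6,0],[8,6],[9,0],[11,13],[12,7],[17,5],[23,0],[48,6],[49,5],[50,0]]
[[5,7],[6,0],[8,6],[9,0],[11,13],[12,8],[19,5],[23,0],[48,6],[49,5],[50,0]]
[[5,7],[6,0],[8,6],[9,0],[11,13],[12,8],[19,5],[23,0],[34,12],[49,5],[50,0]]
[[5,7],[6,0],[8,6],[9,0],[11,13],[12,8],[19,5],[23,0],[24,6],[27,0],[34,12],[49,5],[50,0]]
[[5,7],[6,2],[8,6],[9,0],[11,13],[12,8],[19,5],[23,0],[24,6],[27,0],[34,12],[49,5],[50,0]]
[[5,7],[6,2],[8,6],[9,0],[11,13],[12,8],[19,5],[23,0],[24,6],[27,0],[34,19],[43,12],[49,5],[50,0]]
[[5,7],[6,2],[8,6],[9,0],[11,13],[12,8],[19,5],[24,6],[27,0],[34,19],[43,12],[49,5],[50,0]]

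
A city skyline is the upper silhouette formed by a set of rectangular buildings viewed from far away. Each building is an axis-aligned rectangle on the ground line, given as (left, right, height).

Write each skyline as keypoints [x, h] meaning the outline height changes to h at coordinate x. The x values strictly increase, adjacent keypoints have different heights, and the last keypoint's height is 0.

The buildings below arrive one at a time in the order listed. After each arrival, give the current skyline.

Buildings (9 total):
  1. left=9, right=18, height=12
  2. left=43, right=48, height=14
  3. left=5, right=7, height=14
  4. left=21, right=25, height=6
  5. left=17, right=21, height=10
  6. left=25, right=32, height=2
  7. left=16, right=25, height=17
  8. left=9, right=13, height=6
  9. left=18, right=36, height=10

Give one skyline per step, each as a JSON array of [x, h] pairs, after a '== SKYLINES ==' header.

== SKYLINES ==
[[9,12],[18,0]]
[[9,12],[18,0],[43,14],[48,0]]
[[5,14],[7,0],[9,12],[18,0],[43,14],[48,0]]
[[5,14],[7,0],[9,12],[18,0],[21,6],[25,0],[43,14],[48,0]]
[[5,14],[7,0],[9,12],[18,10],[21,6],[25,0],[43,14],[48,0]]
[[5,14],[7,0],[9,12],[18,10],[21,6],[25,2],[32,0],[43,14],[48,0]]
[[5,14],[7,0],[9,12],[16,17],[25,2],[32,0],[43,14],[48,0]]
[[5,14],[7,0],[9,12],[16,17],[25,2],[32,0],[43,14],[48,0]]
[[5,14],[7,0],[9,12],[16,17],[25,10],[36,0],[43,14],[48,0]]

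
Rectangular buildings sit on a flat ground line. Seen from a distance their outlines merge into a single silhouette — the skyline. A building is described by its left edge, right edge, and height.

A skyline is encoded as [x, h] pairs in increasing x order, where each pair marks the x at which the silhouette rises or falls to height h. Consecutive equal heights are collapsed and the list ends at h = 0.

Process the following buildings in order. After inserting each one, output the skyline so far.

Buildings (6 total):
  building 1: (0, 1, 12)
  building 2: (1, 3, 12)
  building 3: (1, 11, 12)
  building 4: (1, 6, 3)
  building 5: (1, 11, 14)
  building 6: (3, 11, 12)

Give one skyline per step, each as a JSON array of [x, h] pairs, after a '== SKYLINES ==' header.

== SKYLINES ==
[[0,12],[1,0]]
[[0,12],[3,0]]
[[0,12],[11,0]]
[[0,12],[11,0]]
[[0,12],[1,14],[11,0]]
[[0,12],[1,14],[11,0]]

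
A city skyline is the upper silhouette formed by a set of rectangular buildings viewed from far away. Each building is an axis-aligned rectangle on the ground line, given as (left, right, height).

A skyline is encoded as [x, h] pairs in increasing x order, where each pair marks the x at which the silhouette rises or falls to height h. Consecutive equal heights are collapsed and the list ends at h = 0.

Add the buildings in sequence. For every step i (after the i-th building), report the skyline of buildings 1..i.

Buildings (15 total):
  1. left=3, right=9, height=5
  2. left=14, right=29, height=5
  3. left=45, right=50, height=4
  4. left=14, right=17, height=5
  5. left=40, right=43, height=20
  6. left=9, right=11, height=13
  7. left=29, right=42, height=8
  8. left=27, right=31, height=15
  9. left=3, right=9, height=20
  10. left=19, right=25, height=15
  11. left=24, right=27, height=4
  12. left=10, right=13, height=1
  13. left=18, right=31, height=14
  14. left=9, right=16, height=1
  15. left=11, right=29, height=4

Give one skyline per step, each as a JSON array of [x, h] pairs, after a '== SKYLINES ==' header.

== SKYLINES ==
[[3,5],[9,0]]
[[3,5],[9,0],[14,5],[29,0]]
[[3,5],[9,0],[14,5],[29,0],[45,4],[50,0]]
[[3,5],[9,0],[14,5],[29,0],[45,4],[50,0]]
[[3,5],[9,0],[14,5],[29,0],[40,20],[43,0],[45,4],[50,0]]
[[3,5],[9,13],[11,0],[14,5],[29,0],[40,20],[43,0],[45,4],[50,0]]
[[3,5],[9,13],[11,0],[14,5],[29,8],[40,20],[43,0],[45,4],[50,0]]
[[3,5],[9,13],[11,0],[14,5],[27,15],[31,8],[40,20],[43,0],[45,4],[50,0]]
[[3,20],[9,13],[11,0],[14,5],[27,15],[31,8],[40,20],[43,0],[45,4],[50,0]]
[[3,20],[9,13],[11,0],[14,5],[19,15],[25,5],[27,15],[31,8],[40,20],[43,0],[45,4],[50,0]]
[[3,20],[9,13],[11,0],[14,5],[19,15],[25,5],[27,15],[31,8],[40,20],[43,0],[45,4],[50,0]]
[[3,20],[9,13],[11,1],[13,0],[14,5],[19,15],[25,5],[27,15],[31,8],[40,20],[43,0],[45,4],[50,0]]
[[3,20],[9,13],[11,1],[13,0],[14,5],[18,14],[19,15],[25,14],[27,15],[31,8],[40,20],[43,0],[45,4],[50,0]]
[[3,20],[9,13],[11,1],[14,5],[18,14],[19,15],[25,14],[27,15],[31,8],[40,20],[43,0],[45,4],[50,0]]
[[3,20],[9,13],[11,4],[14,5],[18,14],[19,15],[25,14],[27,15],[31,8],[40,20],[43,0],[45,4],[50,0]]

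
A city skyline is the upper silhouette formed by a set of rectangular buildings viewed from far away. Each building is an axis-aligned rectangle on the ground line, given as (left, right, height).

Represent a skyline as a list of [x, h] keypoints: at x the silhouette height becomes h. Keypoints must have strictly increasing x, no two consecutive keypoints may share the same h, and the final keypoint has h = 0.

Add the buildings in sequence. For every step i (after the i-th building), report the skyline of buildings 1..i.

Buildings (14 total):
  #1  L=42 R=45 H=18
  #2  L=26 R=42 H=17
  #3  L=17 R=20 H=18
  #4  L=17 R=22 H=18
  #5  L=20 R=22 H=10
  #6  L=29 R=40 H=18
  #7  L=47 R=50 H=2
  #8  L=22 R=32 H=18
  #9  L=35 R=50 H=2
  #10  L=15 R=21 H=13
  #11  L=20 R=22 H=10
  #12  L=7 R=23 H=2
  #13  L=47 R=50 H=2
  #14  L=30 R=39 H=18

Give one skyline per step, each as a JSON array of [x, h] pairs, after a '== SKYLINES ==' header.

== SKYLINES ==
[[42,18],[45,0]]
[[26,17],[42,18],[45,0]]
[[17,18],[20,0],[26,17],[42,18],[45,0]]
[[17,18],[22,0],[26,17],[42,18],[45,0]]
[[17,18],[22,0],[26,17],[42,18],[45,0]]
[[17,18],[22,0],[26,17],[29,18],[40,17],[42,18],[45,0]]
[[17,18],[22,0],[26,17],[29,18],[40,17],[42,18],[45,0],[47,2],[50,0]]
[[17,18],[40,17],[42,18],[45,0],[47,2],[50,0]]
[[17,18],[40,17],[42,18],[45,2],[50,0]]
[[15,13],[17,18],[40,17],[42,18],[45,2],[50,0]]
[[15,13],[17,18],[40,17],[42,18],[45,2],[50,0]]
[[7,2],[15,13],[17,18],[40,17],[42,18],[45,2],[50,0]]
[[7,2],[15,13],[17,18],[40,17],[42,18],[45,2],[50,0]]
[[7,2],[15,13],[17,18],[40,17],[42,18],[45,2],[50,0]]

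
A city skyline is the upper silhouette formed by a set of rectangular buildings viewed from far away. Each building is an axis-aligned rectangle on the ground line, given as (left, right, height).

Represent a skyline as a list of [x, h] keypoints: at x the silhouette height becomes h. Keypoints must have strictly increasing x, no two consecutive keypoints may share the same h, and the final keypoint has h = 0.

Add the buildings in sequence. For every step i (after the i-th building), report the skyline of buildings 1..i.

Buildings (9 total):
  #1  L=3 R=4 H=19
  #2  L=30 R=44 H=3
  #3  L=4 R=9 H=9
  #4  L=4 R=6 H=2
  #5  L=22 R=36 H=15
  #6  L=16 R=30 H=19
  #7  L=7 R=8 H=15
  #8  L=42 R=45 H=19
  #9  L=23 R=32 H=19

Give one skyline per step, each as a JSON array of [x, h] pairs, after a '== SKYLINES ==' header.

== SKYLINES ==
[[3,19],[4,0]]
[[3,19],[4,0],[30,3],[44,0]]
[[3,19],[4,9],[9,0],[30,3],[44,0]]
[[3,19],[4,9],[9,0],[30,3],[44,0]]
[[3,19],[4,9],[9,0],[22,15],[36,3],[44,0]]
[[3,19],[4,9],[9,0],[16,19],[30,15],[36,3],[44,0]]
[[3,19],[4,9],[7,15],[8,9],[9,0],[16,19],[30,15],[36,3],[44,0]]
[[3,19],[4,9],[7,15],[8,9],[9,0],[16,19],[30,15],[36,3],[42,19],[45,0]]
[[3,19],[4,9],[7,15],[8,9],[9,0],[16,19],[32,15],[36,3],[42,19],[45,0]]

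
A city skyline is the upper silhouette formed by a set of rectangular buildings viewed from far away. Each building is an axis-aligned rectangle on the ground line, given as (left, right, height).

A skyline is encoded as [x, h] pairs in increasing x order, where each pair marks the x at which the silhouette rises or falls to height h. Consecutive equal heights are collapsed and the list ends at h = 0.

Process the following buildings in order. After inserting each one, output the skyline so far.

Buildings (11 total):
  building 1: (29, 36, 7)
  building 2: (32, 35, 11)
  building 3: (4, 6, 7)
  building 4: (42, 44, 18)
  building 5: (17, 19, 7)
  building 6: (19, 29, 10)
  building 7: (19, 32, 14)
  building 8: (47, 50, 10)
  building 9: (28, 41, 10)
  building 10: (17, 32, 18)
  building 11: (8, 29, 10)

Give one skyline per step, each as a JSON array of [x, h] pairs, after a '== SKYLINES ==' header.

== SKYLINES ==
[[29,7],[36,0]]
[[29,7],[32,11],[35,7],[36,0]]
[[4,7],[6,0],[29,7],[32,11],[35,7],[36,0]]
[[4,7],[6,0],[29,7],[32,11],[35,7],[36,0],[42,18],[44,0]]
[[4,7],[6,0],[17,7],[19,0],[29,7],[32,11],[35,7],[36,0],[42,18],[44,0]]
[[4,7],[6,0],[17,7],[19,10],[29,7],[32,11],[35,7],[36,0],[42,18],[44,0]]
[[4,7],[6,0],[17,7],[19,14],[32,11],[35,7],[36,0],[42,18],[44,0]]
[[4,7],[6,0],[17,7],[19,14],[32,11],[35,7],[36,0],[42,18],[44,0],[47,10],[50,0]]
[[4,7],[6,0],[17,7],[19,14],[32,11],[35,10],[41,0],[42,18],[44,0],[47,10],[50,0]]
[[4,7],[6,0],[17,18],[32,11],[35,10],[41,0],[42,18],[44,0],[47,10],[50,0]]
[[4,7],[6,0],[8,10],[17,18],[32,11],[35,10],[41,0],[42,18],[44,0],[47,10],[50,0]]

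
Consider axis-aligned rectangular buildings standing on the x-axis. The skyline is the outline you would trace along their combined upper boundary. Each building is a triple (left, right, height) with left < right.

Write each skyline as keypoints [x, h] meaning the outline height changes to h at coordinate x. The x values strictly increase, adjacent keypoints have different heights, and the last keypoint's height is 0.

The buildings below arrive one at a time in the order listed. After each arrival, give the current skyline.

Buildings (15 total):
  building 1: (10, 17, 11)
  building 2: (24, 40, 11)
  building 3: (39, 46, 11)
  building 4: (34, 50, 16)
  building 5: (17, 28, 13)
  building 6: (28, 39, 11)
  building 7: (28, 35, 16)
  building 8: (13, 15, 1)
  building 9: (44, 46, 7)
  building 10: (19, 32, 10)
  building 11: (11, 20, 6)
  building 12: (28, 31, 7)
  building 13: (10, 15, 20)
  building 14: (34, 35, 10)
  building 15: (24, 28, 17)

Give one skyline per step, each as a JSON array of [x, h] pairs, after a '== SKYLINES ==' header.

== SKYLINES ==
[[10,11],[17,0]]
[[10,11],[17,0],[24,11],[40,0]]
[[10,11],[17,0],[24,11],[46,0]]
[[10,11],[17,0],[24,11],[34,16],[50,0]]
[[10,11],[17,13],[28,11],[34,16],[50,0]]
[[10,11],[17,13],[28,11],[34,16],[50,0]]
[[10,11],[17,13],[28,16],[50,0]]
[[10,11],[17,13],[28,16],[50,0]]
[[10,11],[17,13],[28,16],[50,0]]
[[10,11],[17,13],[28,16],[50,0]]
[[10,11],[17,13],[28,16],[50,0]]
[[10,11],[17,13],[28,16],[50,0]]
[[10,20],[15,11],[17,13],[28,16],[50,0]]
[[10,20],[15,11],[17,13],[28,16],[50,0]]
[[10,20],[15,11],[17,13],[24,17],[28,16],[50,0]]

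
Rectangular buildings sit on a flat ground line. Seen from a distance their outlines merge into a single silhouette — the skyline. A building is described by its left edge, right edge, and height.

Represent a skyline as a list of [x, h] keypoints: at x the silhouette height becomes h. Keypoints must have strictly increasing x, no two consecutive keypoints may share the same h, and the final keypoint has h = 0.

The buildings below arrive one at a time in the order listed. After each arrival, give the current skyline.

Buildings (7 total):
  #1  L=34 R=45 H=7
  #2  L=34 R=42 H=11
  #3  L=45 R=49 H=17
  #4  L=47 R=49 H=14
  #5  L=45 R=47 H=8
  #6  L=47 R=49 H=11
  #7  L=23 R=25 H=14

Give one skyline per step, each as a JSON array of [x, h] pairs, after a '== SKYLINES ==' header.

== SKYLINES ==
[[34,7],[45,0]]
[[34,11],[42,7],[45,0]]
[[34,11],[42,7],[45,17],[49,0]]
[[34,11],[42,7],[45,17],[49,0]]
[[34,11],[42,7],[45,17],[49,0]]
[[34,11],[42,7],[45,17],[49,0]]
[[23,14],[25,0],[34,11],[42,7],[45,17],[49,0]]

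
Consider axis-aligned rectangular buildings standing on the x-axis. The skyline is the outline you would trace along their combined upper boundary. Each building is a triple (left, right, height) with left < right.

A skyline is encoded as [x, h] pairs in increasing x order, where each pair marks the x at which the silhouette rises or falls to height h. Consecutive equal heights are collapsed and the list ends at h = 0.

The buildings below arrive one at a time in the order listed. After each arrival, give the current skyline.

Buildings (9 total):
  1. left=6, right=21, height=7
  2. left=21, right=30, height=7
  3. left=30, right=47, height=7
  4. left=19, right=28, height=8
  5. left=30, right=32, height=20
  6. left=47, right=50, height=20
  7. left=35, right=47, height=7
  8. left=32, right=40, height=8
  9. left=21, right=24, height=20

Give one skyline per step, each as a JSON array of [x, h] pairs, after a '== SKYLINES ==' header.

== SKYLINES ==
[[6,7],[21,0]]
[[6,7],[30,0]]
[[6,7],[47,0]]
[[6,7],[19,8],[28,7],[47,0]]
[[6,7],[19,8],[28,7],[30,20],[32,7],[47,0]]
[[6,7],[19,8],[28,7],[30,20],[32,7],[47,20],[50,0]]
[[6,7],[19,8],[28,7],[30,20],[32,7],[47,20],[50,0]]
[[6,7],[19,8],[28,7],[30,20],[32,8],[40,7],[47,20],[50,0]]
[[6,7],[19,8],[21,20],[24,8],[28,7],[30,20],[32,8],[40,7],[47,20],[50,0]]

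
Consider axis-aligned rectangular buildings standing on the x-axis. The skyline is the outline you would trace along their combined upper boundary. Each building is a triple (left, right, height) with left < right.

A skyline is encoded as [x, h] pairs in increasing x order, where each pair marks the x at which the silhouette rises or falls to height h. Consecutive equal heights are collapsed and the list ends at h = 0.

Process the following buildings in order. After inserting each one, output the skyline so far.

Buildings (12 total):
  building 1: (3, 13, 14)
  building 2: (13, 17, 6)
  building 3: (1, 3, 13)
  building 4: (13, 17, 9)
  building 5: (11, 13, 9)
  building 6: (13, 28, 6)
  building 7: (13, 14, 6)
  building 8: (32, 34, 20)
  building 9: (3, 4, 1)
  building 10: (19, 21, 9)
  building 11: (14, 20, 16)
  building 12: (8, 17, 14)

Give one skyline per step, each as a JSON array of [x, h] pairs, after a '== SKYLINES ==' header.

== SKYLINES ==
[[3,14],[13,0]]
[[3,14],[13,6],[17,0]]
[[1,13],[3,14],[13,6],[17,0]]
[[1,13],[3,14],[13,9],[17,0]]
[[1,13],[3,14],[13,9],[17,0]]
[[1,13],[3,14],[13,9],[17,6],[28,0]]
[[1,13],[3,14],[13,9],[17,6],[28,0]]
[[1,13],[3,14],[13,9],[17,6],[28,0],[32,20],[34,0]]
[[1,13],[3,14],[13,9],[17,6],[28,0],[32,20],[34,0]]
[[1,13],[3,14],[13,9],[17,6],[19,9],[21,6],[28,0],[32,20],[34,0]]
[[1,13],[3,14],[13,9],[14,16],[20,9],[21,6],[28,0],[32,20],[34,0]]
[[1,13],[3,14],[14,16],[20,9],[21,6],[28,0],[32,20],[34,0]]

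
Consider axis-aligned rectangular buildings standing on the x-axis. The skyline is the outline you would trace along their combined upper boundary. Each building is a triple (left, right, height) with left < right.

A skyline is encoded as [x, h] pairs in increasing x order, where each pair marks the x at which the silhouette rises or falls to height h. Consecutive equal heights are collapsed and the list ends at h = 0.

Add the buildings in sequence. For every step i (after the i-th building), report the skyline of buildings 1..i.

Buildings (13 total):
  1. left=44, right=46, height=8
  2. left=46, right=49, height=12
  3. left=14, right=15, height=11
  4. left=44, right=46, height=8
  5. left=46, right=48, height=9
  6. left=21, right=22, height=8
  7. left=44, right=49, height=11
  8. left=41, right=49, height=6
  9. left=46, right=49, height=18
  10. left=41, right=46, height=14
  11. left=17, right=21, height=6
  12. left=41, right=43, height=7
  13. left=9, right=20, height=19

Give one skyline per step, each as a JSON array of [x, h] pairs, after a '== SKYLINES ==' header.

== SKYLINES ==
[[44,8],[46,0]]
[[44,8],[46,12],[49,0]]
[[14,11],[15,0],[44,8],[46,12],[49,0]]
[[14,11],[15,0],[44,8],[46,12],[49,0]]
[[14,11],[15,0],[44,8],[46,12],[49,0]]
[[14,11],[15,0],[21,8],[22,0],[44,8],[46,12],[49,0]]
[[14,11],[15,0],[21,8],[22,0],[44,11],[46,12],[49,0]]
[[14,11],[15,0],[21,8],[22,0],[41,6],[44,11],[46,12],[49,0]]
[[14,11],[15,0],[21,8],[22,0],[41,6],[44,11],[46,18],[49,0]]
[[14,11],[15,0],[21,8],[22,0],[41,14],[46,18],[49,0]]
[[14,11],[15,0],[17,6],[21,8],[22,0],[41,14],[46,18],[49,0]]
[[14,11],[15,0],[17,6],[21,8],[22,0],[41,14],[46,18],[49,0]]
[[9,19],[20,6],[21,8],[22,0],[41,14],[46,18],[49,0]]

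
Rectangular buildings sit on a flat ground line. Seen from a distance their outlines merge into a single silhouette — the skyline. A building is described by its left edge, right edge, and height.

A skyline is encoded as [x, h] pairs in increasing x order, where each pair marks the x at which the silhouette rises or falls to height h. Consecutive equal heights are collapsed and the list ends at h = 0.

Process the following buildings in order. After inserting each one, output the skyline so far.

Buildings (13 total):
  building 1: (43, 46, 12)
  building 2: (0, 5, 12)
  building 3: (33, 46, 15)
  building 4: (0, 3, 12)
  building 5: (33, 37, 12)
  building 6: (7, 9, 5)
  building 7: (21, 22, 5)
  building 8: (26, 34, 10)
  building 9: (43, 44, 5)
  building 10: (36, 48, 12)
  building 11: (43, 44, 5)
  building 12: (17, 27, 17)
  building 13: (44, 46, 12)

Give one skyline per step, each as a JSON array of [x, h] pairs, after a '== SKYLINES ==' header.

== SKYLINES ==
[[43,12],[46,0]]
[[0,12],[5,0],[43,12],[46,0]]
[[0,12],[5,0],[33,15],[46,0]]
[[0,12],[5,0],[33,15],[46,0]]
[[0,12],[5,0],[33,15],[46,0]]
[[0,12],[5,0],[7,5],[9,0],[33,15],[46,0]]
[[0,12],[5,0],[7,5],[9,0],[21,5],[22,0],[33,15],[46,0]]
[[0,12],[5,0],[7,5],[9,0],[21,5],[22,0],[26,10],[33,15],[46,0]]
[[0,12],[5,0],[7,5],[9,0],[21,5],[22,0],[26,10],[33,15],[46,0]]
[[0,12],[5,0],[7,5],[9,0],[21,5],[22,0],[26,10],[33,15],[46,12],[48,0]]
[[0,12],[5,0],[7,5],[9,0],[21,5],[22,0],[26,10],[33,15],[46,12],[48,0]]
[[0,12],[5,0],[7,5],[9,0],[17,17],[27,10],[33,15],[46,12],[48,0]]
[[0,12],[5,0],[7,5],[9,0],[17,17],[27,10],[33,15],[46,12],[48,0]]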